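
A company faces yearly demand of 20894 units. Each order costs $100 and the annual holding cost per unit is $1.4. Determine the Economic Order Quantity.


Formula: EOQ = sqrt(2 * D * S / H)
Numerator: 2 * 20894 * 100 = 4178800
2DS/H = 4178800 / 1.4 = 2984857.1
EOQ = sqrt(2984857.1) = 1727.7 units

1727.7 units


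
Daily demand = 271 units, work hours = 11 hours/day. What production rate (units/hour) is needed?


Formula: Production Rate = Daily Demand / Available Hours
Rate = 271 units/day / 11 hours/day
Rate = 24.6 units/hour

24.6 units/hour


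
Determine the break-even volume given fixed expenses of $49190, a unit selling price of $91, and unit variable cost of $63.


Formula: BEQ = Fixed Costs / (Price - Variable Cost)
Contribution margin = $91 - $63 = $28/unit
BEQ = ceil($49190 / $28/unit) = ceil(1756.79) = 1757 units

1757 units


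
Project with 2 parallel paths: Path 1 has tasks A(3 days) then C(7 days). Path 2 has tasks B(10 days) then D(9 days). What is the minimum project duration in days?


Path 1 = 3 + 7 = 10 days
Path 2 = 10 + 9 = 19 days
Duration = max(10, 19) = 19 days

19 days


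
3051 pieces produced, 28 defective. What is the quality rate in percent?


Formula: Quality Rate = Good Pieces / Total Pieces * 100
Good pieces = 3051 - 28 = 3023
QR = 3023 / 3051 * 100 = 99.1%

99.1%


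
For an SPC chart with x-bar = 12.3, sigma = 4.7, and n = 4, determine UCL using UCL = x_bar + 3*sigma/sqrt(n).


UCL = 12.3 + 3 * 4.7 / sqrt(4)

19.35


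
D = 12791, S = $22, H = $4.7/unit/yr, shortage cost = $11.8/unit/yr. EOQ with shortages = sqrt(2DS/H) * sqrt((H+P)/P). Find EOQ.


Formula: EOQ* = sqrt(2DS/H) * sqrt((H+P)/P)
Base EOQ = sqrt(2*12791*22/4.7) = 346.04 units
Correction = sqrt((4.7+11.8)/11.8) = 1.1825
EOQ* = 346.04 * 1.1825 = 409.2 units

409.2 units


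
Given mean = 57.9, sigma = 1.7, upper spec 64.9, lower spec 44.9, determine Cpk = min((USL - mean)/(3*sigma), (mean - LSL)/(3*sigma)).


Cpu = (64.9 - 57.9) / (3 * 1.7) = 1.37
Cpl = (57.9 - 44.9) / (3 * 1.7) = 2.55
Cpk = min(1.37, 2.55) = 1.37

1.37


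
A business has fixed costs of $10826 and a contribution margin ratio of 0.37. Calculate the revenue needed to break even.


Formula: BER = Fixed Costs / Contribution Margin Ratio
BER = $10826 / 0.37
BER = $29259.46 (to the nearest cent)

$29259.46


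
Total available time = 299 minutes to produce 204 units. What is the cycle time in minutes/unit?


Formula: CT = Available Time / Number of Units
CT = 299 min / 204 units
CT = 1.47 min/unit

1.47 min/unit


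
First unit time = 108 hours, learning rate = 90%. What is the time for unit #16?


Formula: T_n = T_1 * (learning_rate)^(log2(n)) where learning_rate = rate/100
Doublings = log2(16) = 4
T_n = 108 * 0.9^4
T_n = 108 * 0.6561 = 70.9 hours

70.9 hours


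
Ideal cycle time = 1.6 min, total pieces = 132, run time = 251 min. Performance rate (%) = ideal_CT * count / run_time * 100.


Formula: Performance = (Ideal CT * Total Count) / Run Time * 100
Ideal output time = 1.6 * 132 = 211.2 min
Performance = 211.2 / 251 * 100 = 84.1%

84.1%


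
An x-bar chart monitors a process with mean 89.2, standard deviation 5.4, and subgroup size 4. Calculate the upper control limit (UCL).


UCL = 89.2 + 3 * 5.4 / sqrt(4)

97.3


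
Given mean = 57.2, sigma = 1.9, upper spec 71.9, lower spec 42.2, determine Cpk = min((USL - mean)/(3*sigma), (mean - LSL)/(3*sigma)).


Cpu = (71.9 - 57.2) / (3 * 1.9) = 2.58
Cpl = (57.2 - 42.2) / (3 * 1.9) = 2.63
Cpk = min(2.58, 2.63) = 2.58

2.58


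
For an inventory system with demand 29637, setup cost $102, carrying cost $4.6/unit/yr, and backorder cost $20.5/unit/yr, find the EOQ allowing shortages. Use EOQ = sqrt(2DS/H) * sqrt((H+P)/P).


Formula: EOQ* = sqrt(2DS/H) * sqrt((H+P)/P)
Base EOQ = sqrt(2*29637*102/4.6) = 1146.45 units
Correction = sqrt((4.6+20.5)/20.5) = 1.10652
EOQ* = 1146.45 * 1.10652 = 1268.6 units

1268.6 units


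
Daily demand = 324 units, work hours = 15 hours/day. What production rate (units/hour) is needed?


Formula: Production Rate = Daily Demand / Available Hours
Rate = 324 units/day / 15 hours/day
Rate = 21.6 units/hour

21.6 units/hour


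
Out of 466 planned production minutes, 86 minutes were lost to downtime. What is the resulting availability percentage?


Formula: Availability = (Planned Time - Downtime) / Planned Time * 100
Uptime = 466 - 86 = 380 min
Availability = 380 / 466 * 100 = 81.5%

81.5%


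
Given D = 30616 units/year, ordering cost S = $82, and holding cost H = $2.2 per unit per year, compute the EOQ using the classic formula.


Formula: EOQ = sqrt(2 * D * S / H)
Numerator: 2 * 30616 * 82 = 5021024
2DS/H = 5021024 / 2.2 = 2282283.6
EOQ = sqrt(2282283.6) = 1510.7 units

1510.7 units


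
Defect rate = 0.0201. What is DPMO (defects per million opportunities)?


DPMO = defect_rate * 1000000 = 0.0201 * 1000000

20100


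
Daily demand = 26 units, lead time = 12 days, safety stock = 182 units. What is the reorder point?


Formula: ROP = (Daily Demand * Lead Time) + Safety Stock
Demand during lead time = 26 * 12 = 312 units
ROP = 312 + 182 = 494 units

494 units


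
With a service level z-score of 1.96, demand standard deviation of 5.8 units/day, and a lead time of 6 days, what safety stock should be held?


Formula: SS = z * sigma_d * sqrt(LT)
sqrt(LT) = sqrt(6) = 2.4495
SS = 1.96 * 5.8 * 2.4495
SS = 27.8 units

27.8 units


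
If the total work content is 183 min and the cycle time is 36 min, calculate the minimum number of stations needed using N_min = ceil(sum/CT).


Formula: N_min = ceil(Sum of Task Times / Cycle Time)
N_min = ceil(183 min / 36 min) = ceil(5.0833)
N_min = 6 stations

6


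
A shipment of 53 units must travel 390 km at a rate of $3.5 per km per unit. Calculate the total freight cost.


TC = dist * cost * units = 390 * 3.5 * 53 = $72345.00

$72345.00


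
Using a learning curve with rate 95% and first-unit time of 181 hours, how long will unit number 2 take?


Formula: T_n = T_1 * (learning_rate)^(log2(n)) where learning_rate = rate/100
Doublings = log2(2) = 1
T_n = 181 * 0.95^1
T_n = 181 * 0.95 = 172.0 hours

172.0 hours


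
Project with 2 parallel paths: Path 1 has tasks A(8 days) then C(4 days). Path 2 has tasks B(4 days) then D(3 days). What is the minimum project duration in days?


Path 1 = 8 + 4 = 12 days
Path 2 = 4 + 3 = 7 days
Duration = max(12, 7) = 12 days

12 days


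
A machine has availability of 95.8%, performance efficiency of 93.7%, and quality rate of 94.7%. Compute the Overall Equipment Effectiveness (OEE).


Formula: OEE = Availability * Performance * Quality / 10000
A * P = 95.8% * 93.7% / 100 = 89.76%
OEE = 89.76% * 94.7% / 100 = 85.0%

85.0%


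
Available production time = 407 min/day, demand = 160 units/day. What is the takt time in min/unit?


Formula: Takt Time = Available Production Time / Customer Demand
Takt = 407 min/day / 160 units/day
Takt = 2.54 min/unit

2.54 min/unit


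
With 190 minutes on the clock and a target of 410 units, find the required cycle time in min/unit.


Formula: CT = Available Time / Number of Units
CT = 190 min / 410 units
CT = 0.46 min/unit

0.46 min/unit


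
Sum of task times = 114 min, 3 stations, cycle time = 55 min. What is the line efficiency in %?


Formula: Efficiency = Sum of Task Times / (N_stations * CT) * 100
Total station capacity = 3 stations * 55 min = 165 min
Efficiency = 114 / 165 * 100 = 69.1%

69.1%


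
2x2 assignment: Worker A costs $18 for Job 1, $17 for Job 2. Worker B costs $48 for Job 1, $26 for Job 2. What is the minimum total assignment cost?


Option 1: A->1 + B->2 = $18 + $26 = $44
Option 2: A->2 + B->1 = $17 + $48 = $65
Min cost = min($44, $65) = $44

$44


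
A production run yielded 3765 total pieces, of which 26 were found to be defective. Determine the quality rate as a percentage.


Formula: Quality Rate = Good Pieces / Total Pieces * 100
Good pieces = 3765 - 26 = 3739
QR = 3739 / 3765 * 100 = 99.3%

99.3%


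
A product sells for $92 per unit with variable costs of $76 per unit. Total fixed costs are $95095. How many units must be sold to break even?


Formula: BEQ = Fixed Costs / (Price - Variable Cost)
Contribution margin = $92 - $76 = $16/unit
BEQ = ceil($95095 / $16/unit) = ceil(5943.44) = 5944 units

5944 units


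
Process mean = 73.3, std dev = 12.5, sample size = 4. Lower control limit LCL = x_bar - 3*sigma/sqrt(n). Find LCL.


LCL = 73.3 - 3 * 12.5 / sqrt(4)

54.55


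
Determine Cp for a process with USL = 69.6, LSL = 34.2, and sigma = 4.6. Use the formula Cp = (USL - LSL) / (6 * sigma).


Cp = (69.6 - 34.2) / (6 * 4.6)

1.28


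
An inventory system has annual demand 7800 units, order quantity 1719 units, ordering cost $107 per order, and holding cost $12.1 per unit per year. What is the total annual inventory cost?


TC = 7800/1719 * 107 + 1719/2 * 12.1

$10885.46


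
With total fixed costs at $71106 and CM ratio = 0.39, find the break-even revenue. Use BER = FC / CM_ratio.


Formula: BER = Fixed Costs / Contribution Margin Ratio
BER = $71106 / 0.39
BER = $182323.08 (to the nearest cent)

$182323.08


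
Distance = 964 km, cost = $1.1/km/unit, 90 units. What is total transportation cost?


TC = dist * cost * units = 964 * 1.1 * 90 = $95436.00

$95436.00


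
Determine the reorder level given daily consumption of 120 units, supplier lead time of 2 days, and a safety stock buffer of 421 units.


Formula: ROP = (Daily Demand * Lead Time) + Safety Stock
Demand during lead time = 120 * 2 = 240 units
ROP = 240 + 421 = 661 units

661 units


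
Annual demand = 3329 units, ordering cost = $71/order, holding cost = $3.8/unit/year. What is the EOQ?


Formula: EOQ = sqrt(2 * D * S / H)
Numerator: 2 * 3329 * 71 = 472718
2DS/H = 472718 / 3.8 = 124399.5
EOQ = sqrt(124399.5) = 352.7 units

352.7 units


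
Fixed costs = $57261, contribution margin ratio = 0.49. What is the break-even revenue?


Formula: BER = Fixed Costs / Contribution Margin Ratio
BER = $57261 / 0.49
BER = $116859.18 (to the nearest cent)

$116859.18


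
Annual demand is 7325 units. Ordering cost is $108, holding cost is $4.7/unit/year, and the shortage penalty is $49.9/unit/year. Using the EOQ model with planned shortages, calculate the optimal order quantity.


Formula: EOQ* = sqrt(2DS/H) * sqrt((H+P)/P)
Base EOQ = sqrt(2*7325*108/4.7) = 580.21 units
Correction = sqrt((4.7+49.9)/49.9) = 1.04603
EOQ* = 580.21 * 1.04603 = 606.9 units

606.9 units


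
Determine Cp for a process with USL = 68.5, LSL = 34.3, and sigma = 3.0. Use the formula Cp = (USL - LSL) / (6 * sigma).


Cp = (68.5 - 34.3) / (6 * 3.0)

1.9


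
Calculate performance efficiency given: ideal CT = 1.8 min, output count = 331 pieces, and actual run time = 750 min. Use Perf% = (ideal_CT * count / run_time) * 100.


Formula: Performance = (Ideal CT * Total Count) / Run Time * 100
Ideal output time = 1.8 * 331 = 595.8 min
Performance = 595.8 / 750 * 100 = 79.4%

79.4%


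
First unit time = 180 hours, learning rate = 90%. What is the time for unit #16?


Formula: T_n = T_1 * (learning_rate)^(log2(n)) where learning_rate = rate/100
Doublings = log2(16) = 4
T_n = 180 * 0.9^4
T_n = 180 * 0.6561 = 118.1 hours

118.1 hours


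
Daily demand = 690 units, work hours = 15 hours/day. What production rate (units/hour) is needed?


Formula: Production Rate = Daily Demand / Available Hours
Rate = 690 units/day / 15 hours/day
Rate = 46.0 units/hour

46.0 units/hour


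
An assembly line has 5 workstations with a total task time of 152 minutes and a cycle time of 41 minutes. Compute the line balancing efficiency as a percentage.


Formula: Efficiency = Sum of Task Times / (N_stations * CT) * 100
Total station capacity = 5 stations * 41 min = 205 min
Efficiency = 152 / 205 * 100 = 74.1%

74.1%


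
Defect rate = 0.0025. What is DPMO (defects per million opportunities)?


DPMO = defect_rate * 1000000 = 0.0025 * 1000000

2500


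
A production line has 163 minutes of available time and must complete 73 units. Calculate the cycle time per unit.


Formula: CT = Available Time / Number of Units
CT = 163 min / 73 units
CT = 2.23 min/unit

2.23 min/unit


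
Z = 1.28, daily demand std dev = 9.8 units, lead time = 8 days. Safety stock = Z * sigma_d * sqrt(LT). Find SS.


Formula: SS = z * sigma_d * sqrt(LT)
sqrt(LT) = sqrt(8) = 2.8284
SS = 1.28 * 9.8 * 2.8284
SS = 35.5 units

35.5 units


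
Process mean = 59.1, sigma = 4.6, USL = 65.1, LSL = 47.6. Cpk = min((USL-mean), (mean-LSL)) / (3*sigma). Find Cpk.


Cpu = (65.1 - 59.1) / (3 * 4.6) = 0.43
Cpl = (59.1 - 47.6) / (3 * 4.6) = 0.83
Cpk = min(0.43, 0.83) = 0.43

0.43


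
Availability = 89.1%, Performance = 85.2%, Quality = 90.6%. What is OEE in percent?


Formula: OEE = Availability * Performance * Quality / 10000
A * P = 89.1% * 85.2% / 100 = 75.91%
OEE = 75.91% * 90.6% / 100 = 68.8%

68.8%


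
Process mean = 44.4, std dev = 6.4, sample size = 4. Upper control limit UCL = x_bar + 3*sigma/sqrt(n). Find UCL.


UCL = 44.4 + 3 * 6.4 / sqrt(4)

54.0


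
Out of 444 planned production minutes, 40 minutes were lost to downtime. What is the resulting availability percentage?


Formula: Availability = (Planned Time - Downtime) / Planned Time * 100
Uptime = 444 - 40 = 404 min
Availability = 404 / 444 * 100 = 91.0%

91.0%


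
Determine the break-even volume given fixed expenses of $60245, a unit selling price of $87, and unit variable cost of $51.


Formula: BEQ = Fixed Costs / (Price - Variable Cost)
Contribution margin = $87 - $51 = $36/unit
BEQ = ceil($60245 / $36/unit) = ceil(1673.47) = 1674 units

1674 units


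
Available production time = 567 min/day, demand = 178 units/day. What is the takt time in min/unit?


Formula: Takt Time = Available Production Time / Customer Demand
Takt = 567 min/day / 178 units/day
Takt = 3.19 min/unit

3.19 min/unit


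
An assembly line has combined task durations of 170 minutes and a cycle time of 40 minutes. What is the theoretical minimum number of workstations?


Formula: N_min = ceil(Sum of Task Times / Cycle Time)
N_min = ceil(170 min / 40 min) = ceil(4.25)
N_min = 5 stations

5


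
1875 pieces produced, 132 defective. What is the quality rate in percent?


Formula: Quality Rate = Good Pieces / Total Pieces * 100
Good pieces = 1875 - 132 = 1743
QR = 1743 / 1875 * 100 = 93.0%

93.0%


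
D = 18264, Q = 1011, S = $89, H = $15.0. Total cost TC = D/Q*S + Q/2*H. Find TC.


TC = 18264/1011 * 89 + 1011/2 * 15.0

$9190.31


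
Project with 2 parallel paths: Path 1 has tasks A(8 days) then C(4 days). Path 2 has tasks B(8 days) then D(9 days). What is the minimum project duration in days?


Path 1 = 8 + 4 = 12 days
Path 2 = 8 + 9 = 17 days
Duration = max(12, 17) = 17 days

17 days


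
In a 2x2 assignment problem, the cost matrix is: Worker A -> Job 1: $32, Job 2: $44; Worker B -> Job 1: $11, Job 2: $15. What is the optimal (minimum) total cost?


Option 1: A->1 + B->2 = $32 + $15 = $47
Option 2: A->2 + B->1 = $44 + $11 = $55
Min cost = min($47, $55) = $47

$47


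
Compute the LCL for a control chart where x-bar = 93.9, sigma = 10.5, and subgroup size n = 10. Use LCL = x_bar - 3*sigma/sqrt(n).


LCL = 93.9 - 3 * 10.5 / sqrt(10)

83.94


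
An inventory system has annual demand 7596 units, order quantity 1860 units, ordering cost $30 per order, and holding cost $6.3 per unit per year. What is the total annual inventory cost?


TC = 7596/1860 * 30 + 1860/2 * 6.3

$5981.52


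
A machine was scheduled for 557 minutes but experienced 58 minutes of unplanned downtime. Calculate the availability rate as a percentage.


Formula: Availability = (Planned Time - Downtime) / Planned Time * 100
Uptime = 557 - 58 = 499 min
Availability = 499 / 557 * 100 = 89.6%

89.6%


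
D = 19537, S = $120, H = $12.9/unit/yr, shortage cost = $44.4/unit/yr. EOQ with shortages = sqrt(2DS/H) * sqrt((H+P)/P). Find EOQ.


Formula: EOQ* = sqrt(2DS/H) * sqrt((H+P)/P)
Base EOQ = sqrt(2*19537*120/12.9) = 602.89 units
Correction = sqrt((12.9+44.4)/44.4) = 1.13602
EOQ* = 602.89 * 1.13602 = 684.9 units

684.9 units


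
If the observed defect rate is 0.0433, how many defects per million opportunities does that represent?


DPMO = defect_rate * 1000000 = 0.0433 * 1000000

43300


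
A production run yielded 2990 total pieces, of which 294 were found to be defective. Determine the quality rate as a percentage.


Formula: Quality Rate = Good Pieces / Total Pieces * 100
Good pieces = 2990 - 294 = 2696
QR = 2696 / 2990 * 100 = 90.2%

90.2%


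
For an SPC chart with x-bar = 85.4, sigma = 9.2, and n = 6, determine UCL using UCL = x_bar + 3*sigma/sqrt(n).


UCL = 85.4 + 3 * 9.2 / sqrt(6)

96.67


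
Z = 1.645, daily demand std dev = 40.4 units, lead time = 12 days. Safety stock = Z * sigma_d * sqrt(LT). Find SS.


Formula: SS = z * sigma_d * sqrt(LT)
sqrt(LT) = sqrt(12) = 3.4641
SS = 1.645 * 40.4 * 3.4641
SS = 230.2 units

230.2 units


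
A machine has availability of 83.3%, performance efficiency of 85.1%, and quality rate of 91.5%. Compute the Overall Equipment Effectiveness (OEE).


Formula: OEE = Availability * Performance * Quality / 10000
A * P = 83.3% * 85.1% / 100 = 70.89%
OEE = 70.89% * 91.5% / 100 = 64.9%

64.9%


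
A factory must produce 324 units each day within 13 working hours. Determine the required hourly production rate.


Formula: Production Rate = Daily Demand / Available Hours
Rate = 324 units/day / 13 hours/day
Rate = 24.9 units/hour

24.9 units/hour


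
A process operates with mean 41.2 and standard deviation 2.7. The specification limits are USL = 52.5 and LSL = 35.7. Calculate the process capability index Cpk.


Cpu = (52.5 - 41.2) / (3 * 2.7) = 1.4
Cpl = (41.2 - 35.7) / (3 * 2.7) = 0.68
Cpk = min(1.4, 0.68) = 0.68

0.68


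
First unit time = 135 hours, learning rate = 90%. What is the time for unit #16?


Formula: T_n = T_1 * (learning_rate)^(log2(n)) where learning_rate = rate/100
Doublings = log2(16) = 4
T_n = 135 * 0.9^4
T_n = 135 * 0.6561 = 88.6 hours

88.6 hours


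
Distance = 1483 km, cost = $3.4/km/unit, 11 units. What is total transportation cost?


TC = dist * cost * units = 1483 * 3.4 * 11 = $55464.20

$55464.20


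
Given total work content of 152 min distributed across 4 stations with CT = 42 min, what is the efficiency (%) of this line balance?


Formula: Efficiency = Sum of Task Times / (N_stations * CT) * 100
Total station capacity = 4 stations * 42 min = 168 min
Efficiency = 152 / 168 * 100 = 90.5%

90.5%


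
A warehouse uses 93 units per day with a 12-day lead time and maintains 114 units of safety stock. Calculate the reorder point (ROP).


Formula: ROP = (Daily Demand * Lead Time) + Safety Stock
Demand during lead time = 93 * 12 = 1116 units
ROP = 1116 + 114 = 1230 units

1230 units


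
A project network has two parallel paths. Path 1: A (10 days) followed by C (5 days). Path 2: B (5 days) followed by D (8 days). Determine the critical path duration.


Path 1 = 10 + 5 = 15 days
Path 2 = 5 + 8 = 13 days
Duration = max(15, 13) = 15 days

15 days


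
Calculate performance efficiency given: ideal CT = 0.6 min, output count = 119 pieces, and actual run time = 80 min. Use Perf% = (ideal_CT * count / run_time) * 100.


Formula: Performance = (Ideal CT * Total Count) / Run Time * 100
Ideal output time = 0.6 * 119 = 71.4 min
Performance = 71.4 / 80 * 100 = 89.3%

89.3%


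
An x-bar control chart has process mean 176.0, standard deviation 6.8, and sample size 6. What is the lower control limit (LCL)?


LCL = 176.0 - 3 * 6.8 / sqrt(6)

167.67


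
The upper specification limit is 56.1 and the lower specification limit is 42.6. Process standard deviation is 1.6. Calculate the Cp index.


Cp = (56.1 - 42.6) / (6 * 1.6)

1.41


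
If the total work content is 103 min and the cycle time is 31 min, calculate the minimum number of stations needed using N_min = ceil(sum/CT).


Formula: N_min = ceil(Sum of Task Times / Cycle Time)
N_min = ceil(103 min / 31 min) = ceil(3.3226)
N_min = 4 stations

4


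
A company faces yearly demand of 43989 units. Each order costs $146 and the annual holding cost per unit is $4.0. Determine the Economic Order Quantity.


Formula: EOQ = sqrt(2 * D * S / H)
Numerator: 2 * 43989 * 146 = 12844788
2DS/H = 12844788 / 4.0 = 3211197.0
EOQ = sqrt(3211197.0) = 1792.0 units

1792.0 units


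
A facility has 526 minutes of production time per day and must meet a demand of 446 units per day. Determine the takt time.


Formula: Takt Time = Available Production Time / Customer Demand
Takt = 526 min/day / 446 units/day
Takt = 1.18 min/unit

1.18 min/unit


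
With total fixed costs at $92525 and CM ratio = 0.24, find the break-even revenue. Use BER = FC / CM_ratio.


Formula: BER = Fixed Costs / Contribution Margin Ratio
BER = $92525 / 0.24
BER = $385520.83 (to the nearest cent)

$385520.83


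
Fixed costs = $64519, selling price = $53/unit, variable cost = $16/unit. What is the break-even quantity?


Formula: BEQ = Fixed Costs / (Price - Variable Cost)
Contribution margin = $53 - $16 = $37/unit
BEQ = ceil($64519 / $37/unit) = ceil(1743.76) = 1744 units

1744 units


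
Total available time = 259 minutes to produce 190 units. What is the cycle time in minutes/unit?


Formula: CT = Available Time / Number of Units
CT = 259 min / 190 units
CT = 1.36 min/unit

1.36 min/unit


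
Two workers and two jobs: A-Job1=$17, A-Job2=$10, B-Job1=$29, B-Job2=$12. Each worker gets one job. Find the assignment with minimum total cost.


Option 1: A->1 + B->2 = $17 + $12 = $29
Option 2: A->2 + B->1 = $10 + $29 = $39
Min cost = min($29, $39) = $29

$29


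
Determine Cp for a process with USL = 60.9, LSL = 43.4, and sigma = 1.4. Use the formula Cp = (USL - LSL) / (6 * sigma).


Cp = (60.9 - 43.4) / (6 * 1.4)

2.08


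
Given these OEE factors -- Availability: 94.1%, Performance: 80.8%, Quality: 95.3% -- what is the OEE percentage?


Formula: OEE = Availability * Performance * Quality / 10000
A * P = 94.1% * 80.8% / 100 = 76.03%
OEE = 76.03% * 95.3% / 100 = 72.5%

72.5%


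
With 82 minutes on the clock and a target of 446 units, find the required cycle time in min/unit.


Formula: CT = Available Time / Number of Units
CT = 82 min / 446 units
CT = 0.18 min/unit

0.18 min/unit


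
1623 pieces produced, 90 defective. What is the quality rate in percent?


Formula: Quality Rate = Good Pieces / Total Pieces * 100
Good pieces = 1623 - 90 = 1533
QR = 1533 / 1623 * 100 = 94.5%

94.5%


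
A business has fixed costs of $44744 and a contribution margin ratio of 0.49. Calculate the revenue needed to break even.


Formula: BER = Fixed Costs / Contribution Margin Ratio
BER = $44744 / 0.49
BER = $91314.29 (to the nearest cent)

$91314.29


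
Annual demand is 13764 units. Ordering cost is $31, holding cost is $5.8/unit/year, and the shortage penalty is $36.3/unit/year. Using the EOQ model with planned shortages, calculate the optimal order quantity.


Formula: EOQ* = sqrt(2DS/H) * sqrt((H+P)/P)
Base EOQ = sqrt(2*13764*31/5.8) = 383.58 units
Correction = sqrt((5.8+36.3)/36.3) = 1.07693
EOQ* = 383.58 * 1.07693 = 413.1 units

413.1 units


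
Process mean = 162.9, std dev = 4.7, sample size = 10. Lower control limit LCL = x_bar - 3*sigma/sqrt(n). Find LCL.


LCL = 162.9 - 3 * 4.7 / sqrt(10)

158.44


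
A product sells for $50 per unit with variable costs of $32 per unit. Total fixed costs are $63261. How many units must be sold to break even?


Formula: BEQ = Fixed Costs / (Price - Variable Cost)
Contribution margin = $50 - $32 = $18/unit
BEQ = ceil($63261 / $18/unit) = ceil(3514.5) = 3515 units

3515 units


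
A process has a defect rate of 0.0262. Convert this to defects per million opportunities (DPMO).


DPMO = defect_rate * 1000000 = 0.0262 * 1000000

26200


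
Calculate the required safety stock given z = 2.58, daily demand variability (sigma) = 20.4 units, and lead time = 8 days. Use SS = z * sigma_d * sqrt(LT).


Formula: SS = z * sigma_d * sqrt(LT)
sqrt(LT) = sqrt(8) = 2.8284
SS = 2.58 * 20.4 * 2.8284
SS = 148.9 units

148.9 units


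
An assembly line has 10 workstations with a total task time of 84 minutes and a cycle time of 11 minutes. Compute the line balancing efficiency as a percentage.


Formula: Efficiency = Sum of Task Times / (N_stations * CT) * 100
Total station capacity = 10 stations * 11 min = 110 min
Efficiency = 84 / 110 * 100 = 76.4%

76.4%


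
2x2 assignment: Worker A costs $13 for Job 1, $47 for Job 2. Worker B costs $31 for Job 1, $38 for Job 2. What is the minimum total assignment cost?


Option 1: A->1 + B->2 = $13 + $38 = $51
Option 2: A->2 + B->1 = $47 + $31 = $78
Min cost = min($51, $78) = $51

$51


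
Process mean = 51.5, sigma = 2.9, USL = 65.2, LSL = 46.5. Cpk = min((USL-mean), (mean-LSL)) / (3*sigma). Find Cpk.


Cpu = (65.2 - 51.5) / (3 * 2.9) = 1.57
Cpl = (51.5 - 46.5) / (3 * 2.9) = 0.57
Cpk = min(1.57, 0.57) = 0.57

0.57


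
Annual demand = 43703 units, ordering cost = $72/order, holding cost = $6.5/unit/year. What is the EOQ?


Formula: EOQ = sqrt(2 * D * S / H)
Numerator: 2 * 43703 * 72 = 6293232
2DS/H = 6293232 / 6.5 = 968189.5
EOQ = sqrt(968189.5) = 984.0 units

984.0 units


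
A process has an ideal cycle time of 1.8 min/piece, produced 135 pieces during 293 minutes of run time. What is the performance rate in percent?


Formula: Performance = (Ideal CT * Total Count) / Run Time * 100
Ideal output time = 1.8 * 135 = 243.0 min
Performance = 243.0 / 293 * 100 = 82.9%

82.9%


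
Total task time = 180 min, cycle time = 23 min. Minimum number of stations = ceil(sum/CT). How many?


Formula: N_min = ceil(Sum of Task Times / Cycle Time)
N_min = ceil(180 min / 23 min) = ceil(7.8261)
N_min = 8 stations

8


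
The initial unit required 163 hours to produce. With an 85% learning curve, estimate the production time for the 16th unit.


Formula: T_n = T_1 * (learning_rate)^(log2(n)) where learning_rate = rate/100
Doublings = log2(16) = 4
T_n = 163 * 0.85^4
T_n = 163 * 0.522 = 85.1 hours

85.1 hours


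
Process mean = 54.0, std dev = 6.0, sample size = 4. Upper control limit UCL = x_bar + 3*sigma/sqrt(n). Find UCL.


UCL = 54.0 + 3 * 6.0 / sqrt(4)

63.0


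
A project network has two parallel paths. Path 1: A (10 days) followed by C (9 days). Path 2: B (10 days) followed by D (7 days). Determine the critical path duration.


Path 1 = 10 + 9 = 19 days
Path 2 = 10 + 7 = 17 days
Duration = max(19, 17) = 19 days

19 days


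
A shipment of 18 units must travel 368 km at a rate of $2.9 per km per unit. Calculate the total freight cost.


TC = dist * cost * units = 368 * 2.9 * 18 = $19209.60

$19209.60


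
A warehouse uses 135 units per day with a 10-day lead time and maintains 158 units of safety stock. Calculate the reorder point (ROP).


Formula: ROP = (Daily Demand * Lead Time) + Safety Stock
Demand during lead time = 135 * 10 = 1350 units
ROP = 1350 + 158 = 1508 units

1508 units


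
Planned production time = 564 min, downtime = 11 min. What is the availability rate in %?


Formula: Availability = (Planned Time - Downtime) / Planned Time * 100
Uptime = 564 - 11 = 553 min
Availability = 553 / 564 * 100 = 98.0%

98.0%


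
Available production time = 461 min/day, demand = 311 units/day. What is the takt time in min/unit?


Formula: Takt Time = Available Production Time / Customer Demand
Takt = 461 min/day / 311 units/day
Takt = 1.48 min/unit

1.48 min/unit


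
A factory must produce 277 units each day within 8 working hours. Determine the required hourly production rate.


Formula: Production Rate = Daily Demand / Available Hours
Rate = 277 units/day / 8 hours/day
Rate = 34.6 units/hour

34.6 units/hour


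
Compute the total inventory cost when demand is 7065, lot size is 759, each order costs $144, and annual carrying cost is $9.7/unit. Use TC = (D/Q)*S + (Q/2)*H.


TC = 7065/759 * 144 + 759/2 * 9.7

$5021.55


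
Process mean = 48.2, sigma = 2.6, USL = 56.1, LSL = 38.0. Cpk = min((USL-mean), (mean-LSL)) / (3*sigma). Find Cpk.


Cpu = (56.1 - 48.2) / (3 * 2.6) = 1.01
Cpl = (48.2 - 38.0) / (3 * 2.6) = 1.31
Cpk = min(1.01, 1.31) = 1.01

1.01


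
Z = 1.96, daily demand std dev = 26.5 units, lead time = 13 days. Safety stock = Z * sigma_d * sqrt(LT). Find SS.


Formula: SS = z * sigma_d * sqrt(LT)
sqrt(LT) = sqrt(13) = 3.6056
SS = 1.96 * 26.5 * 3.6056
SS = 187.3 units

187.3 units


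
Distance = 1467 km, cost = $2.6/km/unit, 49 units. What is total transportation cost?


TC = dist * cost * units = 1467 * 2.6 * 49 = $186895.80

$186895.80


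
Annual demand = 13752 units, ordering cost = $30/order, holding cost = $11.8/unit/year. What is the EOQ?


Formula: EOQ = sqrt(2 * D * S / H)
Numerator: 2 * 13752 * 30 = 825120
2DS/H = 825120 / 11.8 = 69925.4
EOQ = sqrt(69925.4) = 264.4 units

264.4 units


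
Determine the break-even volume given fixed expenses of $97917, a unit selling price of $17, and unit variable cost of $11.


Formula: BEQ = Fixed Costs / (Price - Variable Cost)
Contribution margin = $17 - $11 = $6/unit
BEQ = ceil($97917 / $6/unit) = ceil(16319.5) = 16320 units

16320 units


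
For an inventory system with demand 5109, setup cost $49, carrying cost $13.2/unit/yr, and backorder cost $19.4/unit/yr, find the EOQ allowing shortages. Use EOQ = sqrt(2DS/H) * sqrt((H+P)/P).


Formula: EOQ* = sqrt(2DS/H) * sqrt((H+P)/P)
Base EOQ = sqrt(2*5109*49/13.2) = 194.76 units
Correction = sqrt((13.2+19.4)/19.4) = 1.29631
EOQ* = 194.76 * 1.29631 = 252.5 units

252.5 units


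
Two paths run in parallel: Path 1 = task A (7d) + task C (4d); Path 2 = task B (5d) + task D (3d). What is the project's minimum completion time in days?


Path 1 = 7 + 4 = 11 days
Path 2 = 5 + 3 = 8 days
Duration = max(11, 8) = 11 days

11 days


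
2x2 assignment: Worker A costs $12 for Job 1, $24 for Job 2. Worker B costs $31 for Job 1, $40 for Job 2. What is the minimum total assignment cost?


Option 1: A->1 + B->2 = $12 + $40 = $52
Option 2: A->2 + B->1 = $24 + $31 = $55
Min cost = min($52, $55) = $52

$52


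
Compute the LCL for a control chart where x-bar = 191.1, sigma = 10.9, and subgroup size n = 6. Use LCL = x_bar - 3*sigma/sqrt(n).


LCL = 191.1 - 3 * 10.9 / sqrt(6)

177.75


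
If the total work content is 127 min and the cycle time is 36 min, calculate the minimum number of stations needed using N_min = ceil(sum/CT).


Formula: N_min = ceil(Sum of Task Times / Cycle Time)
N_min = ceil(127 min / 36 min) = ceil(3.5278)
N_min = 4 stations

4


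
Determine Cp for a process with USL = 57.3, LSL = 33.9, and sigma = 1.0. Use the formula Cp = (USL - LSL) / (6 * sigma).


Cp = (57.3 - 33.9) / (6 * 1.0)

3.9


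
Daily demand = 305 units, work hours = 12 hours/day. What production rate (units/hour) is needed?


Formula: Production Rate = Daily Demand / Available Hours
Rate = 305 units/day / 12 hours/day
Rate = 25.4 units/hour

25.4 units/hour


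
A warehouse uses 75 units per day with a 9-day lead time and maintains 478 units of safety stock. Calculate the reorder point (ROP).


Formula: ROP = (Daily Demand * Lead Time) + Safety Stock
Demand during lead time = 75 * 9 = 675 units
ROP = 675 + 478 = 1153 units

1153 units


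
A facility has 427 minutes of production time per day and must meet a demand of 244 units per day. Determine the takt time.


Formula: Takt Time = Available Production Time / Customer Demand
Takt = 427 min/day / 244 units/day
Takt = 1.75 min/unit

1.75 min/unit


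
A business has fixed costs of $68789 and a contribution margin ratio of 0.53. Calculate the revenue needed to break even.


Formula: BER = Fixed Costs / Contribution Margin Ratio
BER = $68789 / 0.53
BER = $129790.57 (to the nearest cent)

$129790.57


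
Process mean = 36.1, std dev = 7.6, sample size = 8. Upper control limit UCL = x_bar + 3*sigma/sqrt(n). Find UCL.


UCL = 36.1 + 3 * 7.6 / sqrt(8)

44.16


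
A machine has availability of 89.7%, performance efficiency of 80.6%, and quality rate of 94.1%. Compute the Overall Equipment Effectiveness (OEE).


Formula: OEE = Availability * Performance * Quality / 10000
A * P = 89.7% * 80.6% / 100 = 72.3%
OEE = 72.3% * 94.1% / 100 = 68.0%

68.0%


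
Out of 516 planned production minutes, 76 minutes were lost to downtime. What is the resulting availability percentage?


Formula: Availability = (Planned Time - Downtime) / Planned Time * 100
Uptime = 516 - 76 = 440 min
Availability = 440 / 516 * 100 = 85.3%

85.3%


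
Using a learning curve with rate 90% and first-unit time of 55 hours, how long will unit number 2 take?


Formula: T_n = T_1 * (learning_rate)^(log2(n)) where learning_rate = rate/100
Doublings = log2(2) = 1
T_n = 55 * 0.9^1
T_n = 55 * 0.9 = 49.5 hours

49.5 hours


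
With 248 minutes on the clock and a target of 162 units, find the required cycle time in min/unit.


Formula: CT = Available Time / Number of Units
CT = 248 min / 162 units
CT = 1.53 min/unit

1.53 min/unit


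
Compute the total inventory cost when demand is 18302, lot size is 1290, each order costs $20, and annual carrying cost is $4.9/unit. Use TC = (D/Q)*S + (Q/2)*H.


TC = 18302/1290 * 20 + 1290/2 * 4.9

$3444.25


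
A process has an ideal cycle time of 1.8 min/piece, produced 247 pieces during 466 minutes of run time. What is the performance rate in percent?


Formula: Performance = (Ideal CT * Total Count) / Run Time * 100
Ideal output time = 1.8 * 247 = 444.6 min
Performance = 444.6 / 466 * 100 = 95.4%

95.4%


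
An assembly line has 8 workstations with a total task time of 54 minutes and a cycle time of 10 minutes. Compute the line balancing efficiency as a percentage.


Formula: Efficiency = Sum of Task Times / (N_stations * CT) * 100
Total station capacity = 8 stations * 10 min = 80 min
Efficiency = 54 / 80 * 100 = 67.5%

67.5%


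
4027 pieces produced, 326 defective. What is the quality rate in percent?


Formula: Quality Rate = Good Pieces / Total Pieces * 100
Good pieces = 4027 - 326 = 3701
QR = 3701 / 4027 * 100 = 91.9%

91.9%


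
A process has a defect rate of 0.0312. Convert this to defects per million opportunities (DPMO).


DPMO = defect_rate * 1000000 = 0.0312 * 1000000

31200


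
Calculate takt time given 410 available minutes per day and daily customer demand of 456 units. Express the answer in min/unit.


Formula: Takt Time = Available Production Time / Customer Demand
Takt = 410 min/day / 456 units/day
Takt = 0.9 min/unit

0.9 min/unit


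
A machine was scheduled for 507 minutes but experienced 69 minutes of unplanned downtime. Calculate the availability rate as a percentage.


Formula: Availability = (Planned Time - Downtime) / Planned Time * 100
Uptime = 507 - 69 = 438 min
Availability = 438 / 507 * 100 = 86.4%

86.4%


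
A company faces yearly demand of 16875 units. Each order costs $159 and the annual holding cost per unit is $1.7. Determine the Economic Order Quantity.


Formula: EOQ = sqrt(2 * D * S / H)
Numerator: 2 * 16875 * 159 = 5366250
2DS/H = 5366250 / 1.7 = 3156617.6
EOQ = sqrt(3156617.6) = 1776.7 units

1776.7 units


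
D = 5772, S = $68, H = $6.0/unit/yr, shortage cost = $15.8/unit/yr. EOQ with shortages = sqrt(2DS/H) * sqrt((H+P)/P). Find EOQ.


Formula: EOQ* = sqrt(2DS/H) * sqrt((H+P)/P)
Base EOQ = sqrt(2*5772*68/6.0) = 361.71 units
Correction = sqrt((6.0+15.8)/15.8) = 1.17463
EOQ* = 361.71 * 1.17463 = 424.9 units

424.9 units


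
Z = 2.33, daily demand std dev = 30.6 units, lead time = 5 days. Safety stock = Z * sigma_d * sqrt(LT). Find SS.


Formula: SS = z * sigma_d * sqrt(LT)
sqrt(LT) = sqrt(5) = 2.2361
SS = 2.33 * 30.6 * 2.2361
SS = 159.4 units

159.4 units


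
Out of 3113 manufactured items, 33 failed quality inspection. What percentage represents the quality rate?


Formula: Quality Rate = Good Pieces / Total Pieces * 100
Good pieces = 3113 - 33 = 3080
QR = 3080 / 3113 * 100 = 98.9%

98.9%


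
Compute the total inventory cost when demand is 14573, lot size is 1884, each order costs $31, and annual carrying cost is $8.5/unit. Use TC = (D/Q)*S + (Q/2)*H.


TC = 14573/1884 * 31 + 1884/2 * 8.5

$8246.79


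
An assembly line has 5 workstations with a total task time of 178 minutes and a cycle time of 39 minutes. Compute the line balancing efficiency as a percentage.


Formula: Efficiency = Sum of Task Times / (N_stations * CT) * 100
Total station capacity = 5 stations * 39 min = 195 min
Efficiency = 178 / 195 * 100 = 91.3%

91.3%


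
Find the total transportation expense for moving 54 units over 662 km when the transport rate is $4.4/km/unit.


TC = dist * cost * units = 662 * 4.4 * 54 = $157291.20

$157291.20


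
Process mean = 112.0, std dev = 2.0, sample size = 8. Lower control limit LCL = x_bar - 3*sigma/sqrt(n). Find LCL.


LCL = 112.0 - 3 * 2.0 / sqrt(8)

109.88


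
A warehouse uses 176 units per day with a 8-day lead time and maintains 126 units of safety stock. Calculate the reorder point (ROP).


Formula: ROP = (Daily Demand * Lead Time) + Safety Stock
Demand during lead time = 176 * 8 = 1408 units
ROP = 1408 + 126 = 1534 units

1534 units


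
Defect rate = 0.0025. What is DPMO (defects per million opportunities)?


DPMO = defect_rate * 1000000 = 0.0025 * 1000000

2500


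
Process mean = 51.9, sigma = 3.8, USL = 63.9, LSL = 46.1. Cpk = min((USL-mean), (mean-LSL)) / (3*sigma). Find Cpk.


Cpu = (63.9 - 51.9) / (3 * 3.8) = 1.05
Cpl = (51.9 - 46.1) / (3 * 3.8) = 0.51
Cpk = min(1.05, 0.51) = 0.51

0.51


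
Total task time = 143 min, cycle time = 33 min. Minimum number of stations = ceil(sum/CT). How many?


Formula: N_min = ceil(Sum of Task Times / Cycle Time)
N_min = ceil(143 min / 33 min) = ceil(4.3333)
N_min = 5 stations

5


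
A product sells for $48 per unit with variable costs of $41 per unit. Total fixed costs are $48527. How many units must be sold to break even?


Formula: BEQ = Fixed Costs / (Price - Variable Cost)
Contribution margin = $48 - $41 = $7/unit
BEQ = ceil($48527 / $7/unit) = ceil(6932.43) = 6933 units

6933 units


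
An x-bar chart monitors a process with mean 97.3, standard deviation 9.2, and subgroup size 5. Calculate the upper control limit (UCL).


UCL = 97.3 + 3 * 9.2 / sqrt(5)

109.64


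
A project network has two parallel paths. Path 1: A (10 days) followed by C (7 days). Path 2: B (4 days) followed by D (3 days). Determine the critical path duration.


Path 1 = 10 + 7 = 17 days
Path 2 = 4 + 3 = 7 days
Duration = max(17, 7) = 17 days

17 days


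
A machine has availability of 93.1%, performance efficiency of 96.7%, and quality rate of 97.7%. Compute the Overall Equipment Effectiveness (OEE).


Formula: OEE = Availability * Performance * Quality / 10000
A * P = 93.1% * 96.7% / 100 = 90.03%
OEE = 90.03% * 97.7% / 100 = 88.0%

88.0%


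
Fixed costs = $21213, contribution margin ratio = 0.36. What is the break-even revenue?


Formula: BER = Fixed Costs / Contribution Margin Ratio
BER = $21213 / 0.36
BER = $58925.00 (to the nearest cent)

$58925.00


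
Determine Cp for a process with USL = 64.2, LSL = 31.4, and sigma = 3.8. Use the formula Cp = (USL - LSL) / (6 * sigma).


Cp = (64.2 - 31.4) / (6 * 3.8)

1.44


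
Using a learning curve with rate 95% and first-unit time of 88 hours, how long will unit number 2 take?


Formula: T_n = T_1 * (learning_rate)^(log2(n)) where learning_rate = rate/100
Doublings = log2(2) = 1
T_n = 88 * 0.95^1
T_n = 88 * 0.95 = 83.6 hours

83.6 hours
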